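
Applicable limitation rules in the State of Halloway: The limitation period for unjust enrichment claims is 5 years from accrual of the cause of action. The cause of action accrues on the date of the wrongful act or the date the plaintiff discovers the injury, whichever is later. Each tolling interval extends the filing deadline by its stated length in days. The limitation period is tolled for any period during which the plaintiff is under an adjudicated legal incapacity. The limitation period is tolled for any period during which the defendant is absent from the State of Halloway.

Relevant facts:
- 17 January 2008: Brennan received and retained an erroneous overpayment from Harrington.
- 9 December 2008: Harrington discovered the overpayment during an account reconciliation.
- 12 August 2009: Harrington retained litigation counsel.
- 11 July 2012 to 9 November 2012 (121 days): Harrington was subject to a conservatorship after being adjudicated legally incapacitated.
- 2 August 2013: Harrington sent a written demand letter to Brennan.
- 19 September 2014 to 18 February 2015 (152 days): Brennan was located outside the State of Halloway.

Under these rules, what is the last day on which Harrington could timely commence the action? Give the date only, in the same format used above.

Because discovery on 9 December 2008 post-dates the 17 January 2008 act, accrual under the later-of rule falls on 9 December 2008.
The untolled deadline — 5 years after 9 December 2008 — is 9 December 2013.
The period was tolled for 121 days by the plaintiff's legal incapacity (11 July 2012 to 9 November 2012), pushing the deadline to 9 April 2014.
By the time the defendant's absence from the jurisdiction began on 19 September 2014, the limitation period had already expired on 9 April 2014; that interval cannot revive it.
Nothing else in the chronology tolls or restarts the period.

9 April 2014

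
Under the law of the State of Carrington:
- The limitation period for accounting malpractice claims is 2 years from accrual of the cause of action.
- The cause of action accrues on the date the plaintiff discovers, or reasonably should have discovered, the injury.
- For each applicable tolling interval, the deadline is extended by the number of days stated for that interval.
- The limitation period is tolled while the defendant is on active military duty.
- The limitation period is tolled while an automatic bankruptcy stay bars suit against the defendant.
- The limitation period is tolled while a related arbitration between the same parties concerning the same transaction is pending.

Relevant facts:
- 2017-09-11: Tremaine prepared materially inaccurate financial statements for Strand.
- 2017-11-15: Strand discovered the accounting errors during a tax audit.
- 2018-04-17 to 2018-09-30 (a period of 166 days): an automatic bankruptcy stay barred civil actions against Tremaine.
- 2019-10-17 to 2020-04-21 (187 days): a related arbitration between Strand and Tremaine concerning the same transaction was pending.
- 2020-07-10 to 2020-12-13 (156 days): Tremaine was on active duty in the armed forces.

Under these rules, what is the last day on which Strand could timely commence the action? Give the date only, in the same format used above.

Under the discovery rule, the claim accrued on 2017-11-15, when Strand discovered the injury — not on the 2017-09-11 date of the underlying act.
Adding the 2 years base period to 2017-11-15 gives a deadline of 2019-11-15, before any tolling.
The period was tolled for 166 days by the automatic bankruptcy stay (2018-04-17 to 2018-09-30), pushing the deadline to 2020-04-29.
Because the pending related arbitration ran from 2019-10-17 to 2020-04-21, the deadline is extended by 187 days to 2020-11-02.
Because the defendant's active military service ran from 2020-07-10 to 2020-12-13, the deadline is extended by 156 days to 2021-04-07.

2021-04-07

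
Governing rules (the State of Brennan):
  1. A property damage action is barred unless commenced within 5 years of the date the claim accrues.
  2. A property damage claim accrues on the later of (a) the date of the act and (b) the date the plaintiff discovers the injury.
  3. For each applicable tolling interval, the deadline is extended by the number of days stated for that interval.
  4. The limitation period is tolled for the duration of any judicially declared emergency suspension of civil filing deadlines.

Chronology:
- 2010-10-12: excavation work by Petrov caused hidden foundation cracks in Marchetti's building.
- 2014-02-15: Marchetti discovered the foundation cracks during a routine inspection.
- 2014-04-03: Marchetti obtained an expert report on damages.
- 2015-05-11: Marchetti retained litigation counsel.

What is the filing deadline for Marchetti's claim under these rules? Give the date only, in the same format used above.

2019-02-15

Taking the later of the act (2010-10-12) and discovery (2014-02-15), the claim accrued on 2014-02-15.
Adding the 5 years base period to 2014-02-15 gives a deadline of 2019-02-15, before any tolling.
Nothing else in the chronology tolls or restarts the period.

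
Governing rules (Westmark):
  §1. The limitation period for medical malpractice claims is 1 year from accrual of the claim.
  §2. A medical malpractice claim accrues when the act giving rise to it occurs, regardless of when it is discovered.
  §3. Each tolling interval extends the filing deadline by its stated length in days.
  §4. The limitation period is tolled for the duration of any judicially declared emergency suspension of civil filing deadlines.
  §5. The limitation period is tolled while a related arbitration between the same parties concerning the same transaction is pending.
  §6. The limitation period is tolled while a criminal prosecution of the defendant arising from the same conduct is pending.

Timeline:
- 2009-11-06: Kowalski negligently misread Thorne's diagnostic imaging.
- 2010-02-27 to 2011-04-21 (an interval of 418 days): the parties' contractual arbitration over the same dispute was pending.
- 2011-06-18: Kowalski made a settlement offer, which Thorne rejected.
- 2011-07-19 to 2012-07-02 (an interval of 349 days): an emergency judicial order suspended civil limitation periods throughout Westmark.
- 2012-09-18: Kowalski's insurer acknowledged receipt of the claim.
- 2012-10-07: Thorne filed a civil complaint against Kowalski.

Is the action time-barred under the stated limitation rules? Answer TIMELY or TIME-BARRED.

TIMELY

The claim accrued on 2009-11-06, when the wrongful act occurred.
Adding the 1 year base period to 2009-11-06 gives a deadline of 2010-11-06, before any tolling.
The pending related arbitration from 2010-02-27 to 2011-04-21 tolled the period for 418 days, extending the deadline to 2011-12-29.
The period was tolled for 349 days by the emergency suspension of filing deadlines (2011-07-19 to 2012-07-02), pushing the deadline to 2012-12-12.
None of the other events listed affects the running of the period under the stated rules.
Filing on 2012-10-07 beat the 2012-12-12 deadline — the action is timely.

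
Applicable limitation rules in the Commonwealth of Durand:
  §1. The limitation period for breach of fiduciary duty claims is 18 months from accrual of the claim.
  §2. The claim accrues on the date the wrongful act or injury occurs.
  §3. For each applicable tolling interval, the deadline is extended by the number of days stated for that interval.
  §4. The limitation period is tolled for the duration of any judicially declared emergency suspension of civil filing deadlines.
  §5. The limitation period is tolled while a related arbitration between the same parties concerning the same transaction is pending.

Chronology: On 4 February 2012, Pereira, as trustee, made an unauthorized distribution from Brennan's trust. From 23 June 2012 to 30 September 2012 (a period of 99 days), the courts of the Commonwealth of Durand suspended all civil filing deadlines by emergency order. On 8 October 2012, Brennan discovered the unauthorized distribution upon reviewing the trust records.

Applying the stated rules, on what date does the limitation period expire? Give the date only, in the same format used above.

11 November 2013

The claim accrued on 4 February 2012, when the wrongful act occurred; under the stated occurrence rule the 8 October 2012 discovery does not delay accrual.
The untolled deadline — 18 months after 4 February 2012 — is 4 August 2013.
The emergency suspension of filing deadlines from 23 June 2012 to 30 September 2012 tolled the period for 99 days, extending the deadline to 11 November 2013.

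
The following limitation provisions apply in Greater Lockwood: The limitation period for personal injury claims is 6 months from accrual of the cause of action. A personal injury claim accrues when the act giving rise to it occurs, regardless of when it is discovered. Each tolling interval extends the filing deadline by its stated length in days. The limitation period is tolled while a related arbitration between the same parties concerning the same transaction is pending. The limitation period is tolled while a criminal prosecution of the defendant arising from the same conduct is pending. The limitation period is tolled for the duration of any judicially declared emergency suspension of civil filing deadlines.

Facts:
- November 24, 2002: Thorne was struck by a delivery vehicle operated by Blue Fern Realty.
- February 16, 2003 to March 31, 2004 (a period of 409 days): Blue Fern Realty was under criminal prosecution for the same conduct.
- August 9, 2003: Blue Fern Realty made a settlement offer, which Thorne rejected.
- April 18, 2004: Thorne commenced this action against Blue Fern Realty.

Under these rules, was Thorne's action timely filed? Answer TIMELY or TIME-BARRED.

The claim accrued on November 24, 2002, when the wrongful act occurred.
Adding the 6 months base period to November 24, 2002 gives a deadline of May 24, 2003, before any tolling.
The period was tolled for 409 days by the pending criminal prosecution (February 16, 2003 to March 31, 2004), pushing the deadline to July 6, 2004.
The other events in the timeline have no effect on the limitation period under the stated rules.
Filing on April 18, 2004 beat the July 6, 2004 deadline — the action is timely.

TIMELY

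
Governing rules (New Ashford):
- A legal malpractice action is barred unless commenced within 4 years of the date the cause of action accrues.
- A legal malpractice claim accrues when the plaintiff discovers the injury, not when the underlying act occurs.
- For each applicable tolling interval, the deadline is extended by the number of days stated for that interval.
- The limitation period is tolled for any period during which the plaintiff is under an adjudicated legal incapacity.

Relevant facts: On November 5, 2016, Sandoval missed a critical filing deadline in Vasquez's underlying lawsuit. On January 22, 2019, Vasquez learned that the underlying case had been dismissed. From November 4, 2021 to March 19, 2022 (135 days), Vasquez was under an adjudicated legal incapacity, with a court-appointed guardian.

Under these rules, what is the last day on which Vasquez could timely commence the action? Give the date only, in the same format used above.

June 6, 2023

The claim did not accrue until Vasquez discovered the injury on January 22, 2019; the November 5, 2016 act date does not start the clock under the stated rule.
The untolled deadline — 4 years after January 22, 2019 — is January 22, 2023.
Because the plaintiff's legal incapacity ran from November 4, 2021 to March 19, 2022, the deadline is extended by 135 days to June 6, 2023.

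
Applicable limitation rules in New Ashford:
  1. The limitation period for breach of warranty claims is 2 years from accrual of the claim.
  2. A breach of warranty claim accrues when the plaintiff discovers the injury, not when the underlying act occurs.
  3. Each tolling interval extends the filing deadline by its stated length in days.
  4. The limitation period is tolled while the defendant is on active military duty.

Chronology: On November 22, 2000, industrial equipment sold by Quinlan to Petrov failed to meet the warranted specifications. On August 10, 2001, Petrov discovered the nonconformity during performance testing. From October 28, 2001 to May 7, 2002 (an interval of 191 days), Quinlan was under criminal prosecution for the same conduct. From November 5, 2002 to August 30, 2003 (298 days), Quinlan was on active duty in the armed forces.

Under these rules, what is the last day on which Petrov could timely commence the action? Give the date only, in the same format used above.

The claim did not accrue until Petrov discovered the injury on August 10, 2001; the November 22, 2000 act date does not start the clock under the stated rule.
2 years from August 10, 2001 is August 10, 2003.
Because the defendant's active military service ran from November 5, 2002 to August 30, 2003, the deadline is extended by 298 days to June 3, 2004.
The pending criminal prosecution from October 28, 2001 to May 7, 2002 does not toll the period, because no stated rule makes a criminal prosecution a tolling event.

June 3, 2004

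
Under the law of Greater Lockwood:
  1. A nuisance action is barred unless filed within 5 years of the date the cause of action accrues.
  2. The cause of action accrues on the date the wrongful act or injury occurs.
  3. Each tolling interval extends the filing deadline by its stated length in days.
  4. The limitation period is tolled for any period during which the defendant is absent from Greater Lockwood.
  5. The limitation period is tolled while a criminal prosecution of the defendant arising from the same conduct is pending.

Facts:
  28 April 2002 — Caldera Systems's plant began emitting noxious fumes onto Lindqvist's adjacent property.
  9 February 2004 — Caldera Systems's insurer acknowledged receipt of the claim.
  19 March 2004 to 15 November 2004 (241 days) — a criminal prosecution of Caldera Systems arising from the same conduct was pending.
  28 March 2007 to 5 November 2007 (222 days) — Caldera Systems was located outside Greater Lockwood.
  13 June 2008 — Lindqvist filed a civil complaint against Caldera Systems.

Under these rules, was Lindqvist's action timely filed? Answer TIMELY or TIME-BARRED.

TIMELY

The claim accrued on 28 April 2002, when the wrongful act occurred.
The untolled deadline — 5 years after 28 April 2002 — is 28 April 2007.
The pending criminal prosecution from 19 March 2004 to 15 November 2004 tolled the period for 241 days, extending the deadline to 25 December 2007.
The period was tolled for 222 days by the defendant's absence from the jurisdiction (28 March 2007 to 5 November 2007), pushing the deadline to 3 August 2008.
Nothing else in the chronology tolls or restarts the period.
The 13 June 2008 filing precedes the 3 August 2008 deadline; the claim is timely.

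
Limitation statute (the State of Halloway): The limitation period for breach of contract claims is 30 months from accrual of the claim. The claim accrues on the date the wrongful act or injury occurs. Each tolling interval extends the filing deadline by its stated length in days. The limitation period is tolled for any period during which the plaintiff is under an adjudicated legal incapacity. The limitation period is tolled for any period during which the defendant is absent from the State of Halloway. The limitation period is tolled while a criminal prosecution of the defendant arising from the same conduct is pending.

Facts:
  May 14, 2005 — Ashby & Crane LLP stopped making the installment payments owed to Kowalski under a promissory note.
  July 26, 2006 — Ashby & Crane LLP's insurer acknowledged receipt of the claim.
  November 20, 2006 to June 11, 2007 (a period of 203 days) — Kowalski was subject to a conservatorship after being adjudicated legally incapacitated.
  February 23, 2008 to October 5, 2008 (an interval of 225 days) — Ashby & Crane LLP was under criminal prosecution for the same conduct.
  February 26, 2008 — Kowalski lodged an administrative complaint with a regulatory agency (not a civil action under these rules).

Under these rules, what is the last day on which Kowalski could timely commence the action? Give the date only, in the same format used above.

January 15, 2009

The claim accrued on May 14, 2005, when the wrongful act occurred.
Adding the 30 months base period to May 14, 2005 gives a deadline of November 14, 2007, before any tolling.
The plaintiff's legal incapacity from November 20, 2006 to June 11, 2007 tolled the period for 203 days, extending the deadline to June 4, 2008.
Because the pending criminal prosecution ran from February 23, 2008 to October 5, 2008, the deadline is extended by 225 days to January 15, 2009.
None of the other events listed affects the running of the period under the stated rules.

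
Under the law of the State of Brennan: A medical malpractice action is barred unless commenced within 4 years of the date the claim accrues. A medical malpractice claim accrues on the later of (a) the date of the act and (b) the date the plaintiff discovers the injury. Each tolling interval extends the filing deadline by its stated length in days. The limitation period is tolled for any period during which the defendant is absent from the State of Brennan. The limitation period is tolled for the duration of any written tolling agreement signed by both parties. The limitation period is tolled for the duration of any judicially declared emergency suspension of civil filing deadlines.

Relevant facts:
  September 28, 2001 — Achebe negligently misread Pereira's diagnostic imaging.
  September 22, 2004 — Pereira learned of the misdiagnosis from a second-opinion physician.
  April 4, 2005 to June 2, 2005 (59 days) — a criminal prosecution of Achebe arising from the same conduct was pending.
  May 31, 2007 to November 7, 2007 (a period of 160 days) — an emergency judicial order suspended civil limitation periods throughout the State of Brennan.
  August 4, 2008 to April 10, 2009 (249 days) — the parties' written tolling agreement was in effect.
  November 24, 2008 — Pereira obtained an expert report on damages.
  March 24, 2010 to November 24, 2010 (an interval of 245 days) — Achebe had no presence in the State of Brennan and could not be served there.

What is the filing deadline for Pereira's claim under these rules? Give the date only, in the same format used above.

Because discovery on September 22, 2004 post-dates the September 28, 2001 act, accrual under the later-of rule falls on September 22, 2004.
Adding the 4 years base period to September 22, 2004 gives a deadline of September 22, 2008, before any tolling.
Because the emergency suspension of filing deadlines ran from May 31, 2007 to November 7, 2007, the deadline is extended by 160 days to March 1, 2009.
Because the written tolling agreement ran from August 4, 2008 to April 10, 2009, the deadline is extended by 249 days to November 5, 2009.
The defendant's absence from the jurisdiction starting March 24, 2010 came too late — the period had run on November 5, 2009 — and so does not extend the deadline.
Although a criminal prosecution ran from April 4, 2005 to June 2, 2005, the stated rules do not make that a tolling event, so it is disregarded.
The other events in the timeline have no effect on the limitation period under the stated rules.

November 5, 2009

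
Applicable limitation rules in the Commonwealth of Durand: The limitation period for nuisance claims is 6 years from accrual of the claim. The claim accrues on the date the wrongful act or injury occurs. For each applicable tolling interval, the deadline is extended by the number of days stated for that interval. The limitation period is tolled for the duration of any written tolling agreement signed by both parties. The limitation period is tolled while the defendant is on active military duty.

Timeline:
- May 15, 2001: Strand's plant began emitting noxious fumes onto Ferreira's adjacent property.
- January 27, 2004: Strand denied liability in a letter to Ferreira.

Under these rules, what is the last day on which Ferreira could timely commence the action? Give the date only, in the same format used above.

The limitation period began to run on May 15, 2001.
Adding the 6 years base period to May 15, 2001 gives a deadline of May 15, 2007, before any tolling.
Nothing else in the chronology tolls or restarts the period.

May 15, 2007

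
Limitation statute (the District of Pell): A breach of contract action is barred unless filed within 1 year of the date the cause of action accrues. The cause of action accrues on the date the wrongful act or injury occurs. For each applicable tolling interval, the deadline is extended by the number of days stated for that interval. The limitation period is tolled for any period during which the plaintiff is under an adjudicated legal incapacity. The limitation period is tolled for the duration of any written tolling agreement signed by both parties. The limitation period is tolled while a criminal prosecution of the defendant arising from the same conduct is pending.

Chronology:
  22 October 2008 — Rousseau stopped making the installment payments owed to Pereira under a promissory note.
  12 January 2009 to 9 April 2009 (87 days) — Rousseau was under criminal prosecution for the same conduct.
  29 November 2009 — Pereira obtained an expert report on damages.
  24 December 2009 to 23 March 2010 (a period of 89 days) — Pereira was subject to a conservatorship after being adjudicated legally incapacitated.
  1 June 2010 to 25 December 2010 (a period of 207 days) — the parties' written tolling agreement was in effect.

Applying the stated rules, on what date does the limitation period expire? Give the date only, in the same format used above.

16 April 2010

The limitation period began to run on 22 October 2008.
Adding the 1 year base period to 22 October 2008 gives a deadline of 22 October 2009, before any tolling.
The pending criminal prosecution from 12 January 2009 to 9 April 2009 tolled the period for 87 days, extending the deadline to 17 January 2010.
The plaintiff's legal incapacity from 24 December 2009 to 23 March 2010 tolled the period for 89 days, extending the deadline to 16 April 2010.
The written tolling agreement from 1 June 2010 to 25 December 2010 began after the period had already run on 16 April 2010, so it has no tolling effect.
None of the other events listed affects the running of the period under the stated rules.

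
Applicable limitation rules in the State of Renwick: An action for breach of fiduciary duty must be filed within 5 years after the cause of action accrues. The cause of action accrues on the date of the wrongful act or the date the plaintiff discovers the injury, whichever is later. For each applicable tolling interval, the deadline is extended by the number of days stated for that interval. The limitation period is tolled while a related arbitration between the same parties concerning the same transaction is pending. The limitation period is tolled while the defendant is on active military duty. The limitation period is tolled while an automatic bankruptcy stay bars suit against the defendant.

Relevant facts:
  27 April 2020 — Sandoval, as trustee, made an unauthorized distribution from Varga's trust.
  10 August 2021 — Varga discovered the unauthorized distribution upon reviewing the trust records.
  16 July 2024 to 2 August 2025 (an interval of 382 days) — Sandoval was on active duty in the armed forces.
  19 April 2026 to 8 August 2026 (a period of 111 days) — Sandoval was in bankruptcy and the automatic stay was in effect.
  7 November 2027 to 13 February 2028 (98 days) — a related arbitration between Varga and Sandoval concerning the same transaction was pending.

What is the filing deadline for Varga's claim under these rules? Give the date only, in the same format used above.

23 March 2028

Taking the later of the act (27 April 2020) and discovery (10 August 2021), the claim accrued on 10 August 2021.
5 years from 10 August 2021 is 10 August 2026.
The defendant's active military service from 16 July 2024 to 2 August 2025 tolled the period for 382 days, extending the deadline to 27 August 2027.
The period was tolled for 111 days by the automatic bankruptcy stay (19 April 2026 to 8 August 2026), pushing the deadline to 16 December 2027.
Because the pending related arbitration ran from 7 November 2027 to 13 February 2028, the deadline is extended by 98 days to 23 March 2028.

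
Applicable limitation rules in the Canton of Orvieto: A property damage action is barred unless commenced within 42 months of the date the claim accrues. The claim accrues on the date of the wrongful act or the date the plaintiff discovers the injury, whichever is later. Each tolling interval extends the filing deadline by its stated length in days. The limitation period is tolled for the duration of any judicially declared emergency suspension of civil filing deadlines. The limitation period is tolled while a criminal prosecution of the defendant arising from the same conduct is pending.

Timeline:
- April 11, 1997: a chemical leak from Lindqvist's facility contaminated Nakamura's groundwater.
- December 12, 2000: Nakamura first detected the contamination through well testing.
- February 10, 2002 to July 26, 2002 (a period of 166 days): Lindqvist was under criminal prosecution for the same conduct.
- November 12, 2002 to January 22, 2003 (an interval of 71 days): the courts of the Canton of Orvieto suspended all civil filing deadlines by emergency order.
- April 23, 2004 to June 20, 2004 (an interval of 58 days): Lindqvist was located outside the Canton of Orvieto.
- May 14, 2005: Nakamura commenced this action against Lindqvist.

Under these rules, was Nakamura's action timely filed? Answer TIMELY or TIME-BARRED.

TIME-BARRED

Taking the later of the act (April 11, 1997) and discovery (December 12, 2000), the claim accrued on December 12, 2000.
Adding the 42 months base period to December 12, 2000 gives a deadline of June 12, 2004, before any tolling.
The pending criminal prosecution from February 10, 2002 to July 26, 2002 tolled the period for 166 days, extending the deadline to November 25, 2004.
The emergency suspension of filing deadlines from November 12, 2002 to January 22, 2003 tolled the period for 71 days, extending the deadline to February 4, 2005.
No stated provision tolls the period for the defendant's absence, so the interval from April 23, 2004 to June 20, 2004 has no effect on the deadline.
The May 14, 2005 filing falls after the February 4, 2005 deadline; the claim is time-barred.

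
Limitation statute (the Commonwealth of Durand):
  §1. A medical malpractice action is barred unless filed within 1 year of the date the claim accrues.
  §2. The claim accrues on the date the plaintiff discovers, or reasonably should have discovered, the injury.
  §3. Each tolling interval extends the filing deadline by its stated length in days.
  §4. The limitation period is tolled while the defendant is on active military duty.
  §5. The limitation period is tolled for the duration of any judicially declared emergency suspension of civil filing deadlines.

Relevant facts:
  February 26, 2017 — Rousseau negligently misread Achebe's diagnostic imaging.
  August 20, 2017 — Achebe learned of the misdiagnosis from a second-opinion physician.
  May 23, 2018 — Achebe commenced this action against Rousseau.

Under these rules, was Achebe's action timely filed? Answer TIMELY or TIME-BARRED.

TIMELY

The claim did not accrue until Achebe discovered the injury on August 20, 2017; the February 26, 2017 act date does not start the clock under the stated rule.
1 year from August 20, 2017 is August 20, 2018.
Achebe filed on May 23, 2018, before the August 20, 2018 deadline, so the action is timely.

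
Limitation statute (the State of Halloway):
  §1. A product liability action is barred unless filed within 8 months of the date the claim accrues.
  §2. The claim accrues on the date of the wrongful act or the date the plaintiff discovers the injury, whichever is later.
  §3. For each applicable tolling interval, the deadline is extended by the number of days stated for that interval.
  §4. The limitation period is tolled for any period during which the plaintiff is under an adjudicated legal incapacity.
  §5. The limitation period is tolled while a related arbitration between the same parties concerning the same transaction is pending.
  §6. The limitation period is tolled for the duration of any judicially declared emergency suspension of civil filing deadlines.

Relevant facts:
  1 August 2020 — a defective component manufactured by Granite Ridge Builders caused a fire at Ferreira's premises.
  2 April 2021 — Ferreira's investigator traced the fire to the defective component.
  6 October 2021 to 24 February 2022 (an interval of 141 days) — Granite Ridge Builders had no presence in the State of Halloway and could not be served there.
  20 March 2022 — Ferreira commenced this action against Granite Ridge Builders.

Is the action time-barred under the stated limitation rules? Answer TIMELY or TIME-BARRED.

TIME-BARRED

Because discovery on 2 April 2021 post-dates the 1 August 2020 act, accrual under the later-of rule falls on 2 April 2021.
The untolled deadline — 8 months after 2 April 2021 — is 2 December 2021.
Although the defendant's absence ran from 6 October 2021 to 24 February 2022, the stated rules do not make that a tolling event, so it is disregarded.
Filing on 20 March 2022 missed the 2 December 2021 deadline — the action is time-barred.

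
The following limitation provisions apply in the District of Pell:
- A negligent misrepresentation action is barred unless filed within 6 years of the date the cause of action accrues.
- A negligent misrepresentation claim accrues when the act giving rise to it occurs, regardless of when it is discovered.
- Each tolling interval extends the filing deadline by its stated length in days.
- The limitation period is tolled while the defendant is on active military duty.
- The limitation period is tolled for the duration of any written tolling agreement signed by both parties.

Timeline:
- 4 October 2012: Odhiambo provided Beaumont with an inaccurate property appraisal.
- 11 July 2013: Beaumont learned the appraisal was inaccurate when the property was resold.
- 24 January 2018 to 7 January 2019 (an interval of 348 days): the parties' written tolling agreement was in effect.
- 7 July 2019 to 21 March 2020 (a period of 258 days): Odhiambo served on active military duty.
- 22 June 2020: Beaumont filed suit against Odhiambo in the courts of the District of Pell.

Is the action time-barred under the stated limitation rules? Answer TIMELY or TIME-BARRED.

Accrual is governed by the date of the act, so the period began to run on 4 October 2012; the later discovery on 11 July 2013 is irrelevant under the stated rule.
The untolled deadline — 6 years after 4 October 2012 — is 4 October 2018.
The written tolling agreement from 24 January 2018 to 7 January 2019 tolled the period for 348 days, extending the deadline to 17 September 2019.
The period was tolled for 258 days by the defendant's active military service (7 July 2019 to 21 March 2020), pushing the deadline to 1 June 2020.
Filing on 22 June 2020 missed the 1 June 2020 deadline — the action is time-barred.

TIME-BARRED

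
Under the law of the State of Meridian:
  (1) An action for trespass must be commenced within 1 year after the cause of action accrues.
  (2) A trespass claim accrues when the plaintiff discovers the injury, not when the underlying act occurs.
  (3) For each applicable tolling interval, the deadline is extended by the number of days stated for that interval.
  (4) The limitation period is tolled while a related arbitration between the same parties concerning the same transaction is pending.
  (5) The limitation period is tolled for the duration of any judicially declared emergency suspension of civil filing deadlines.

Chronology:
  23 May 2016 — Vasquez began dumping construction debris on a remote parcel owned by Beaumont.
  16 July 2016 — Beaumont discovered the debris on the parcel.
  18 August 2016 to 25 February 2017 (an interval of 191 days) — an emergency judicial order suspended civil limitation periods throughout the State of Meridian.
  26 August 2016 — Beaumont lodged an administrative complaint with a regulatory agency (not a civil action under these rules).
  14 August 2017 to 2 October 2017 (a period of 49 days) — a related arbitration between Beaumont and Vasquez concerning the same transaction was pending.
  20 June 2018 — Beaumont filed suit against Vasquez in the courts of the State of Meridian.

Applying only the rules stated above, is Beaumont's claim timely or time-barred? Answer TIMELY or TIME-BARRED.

The claim did not accrue until Beaumont discovered the injury on 16 July 2016; the 23 May 2016 act date does not start the clock under the stated rule.
The untolled deadline — 1 year after 16 July 2016 — is 16 July 2017.
The emergency suspension of filing deadlines from 18 August 2016 to 25 February 2017 tolled the period for 191 days, extending the deadline to 23 January 2018.
The pending related arbitration from 14 August 2017 to 2 October 2017 tolled the period for 49 days, extending the deadline to 13 March 2018.
None of the other events listed affects the running of the period under the stated rules.
Filing on 20 June 2018 missed the 13 March 2018 deadline — the action is time-barred.

TIME-BARRED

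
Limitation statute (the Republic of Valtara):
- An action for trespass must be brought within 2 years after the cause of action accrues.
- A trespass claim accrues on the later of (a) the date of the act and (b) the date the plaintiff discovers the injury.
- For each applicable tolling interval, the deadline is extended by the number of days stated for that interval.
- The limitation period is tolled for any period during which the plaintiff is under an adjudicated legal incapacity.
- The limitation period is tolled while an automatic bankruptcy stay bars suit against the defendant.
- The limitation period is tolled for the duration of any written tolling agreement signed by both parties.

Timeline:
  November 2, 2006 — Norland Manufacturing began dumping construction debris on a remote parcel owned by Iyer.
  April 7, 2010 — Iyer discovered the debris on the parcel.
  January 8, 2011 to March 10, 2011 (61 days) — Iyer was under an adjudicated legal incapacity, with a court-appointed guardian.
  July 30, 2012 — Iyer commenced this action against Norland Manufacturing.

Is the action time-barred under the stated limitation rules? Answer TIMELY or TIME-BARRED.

TIME-BARRED

Because discovery on April 7, 2010 post-dates the November 2, 2006 act, accrual under the later-of rule falls on April 7, 2010.
The untolled deadline — 2 years after April 7, 2010 — is April 7, 2012.
The plaintiff's legal incapacity from January 8, 2011 to March 10, 2011 tolled the period for 61 days, extending the deadline to June 7, 2012.
Filing on July 30, 2012 missed the June 7, 2012 deadline — the action is time-barred.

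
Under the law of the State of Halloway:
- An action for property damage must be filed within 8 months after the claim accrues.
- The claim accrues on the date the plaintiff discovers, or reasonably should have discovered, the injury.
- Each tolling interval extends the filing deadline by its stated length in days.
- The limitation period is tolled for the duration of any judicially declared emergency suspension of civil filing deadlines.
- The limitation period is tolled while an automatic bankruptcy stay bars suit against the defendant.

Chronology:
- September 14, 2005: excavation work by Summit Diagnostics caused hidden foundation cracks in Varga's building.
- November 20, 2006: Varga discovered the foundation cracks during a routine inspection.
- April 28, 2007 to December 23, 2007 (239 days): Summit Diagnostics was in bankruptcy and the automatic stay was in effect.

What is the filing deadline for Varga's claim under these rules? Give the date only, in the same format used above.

March 15, 2008

Under the discovery rule, the claim accrued on November 20, 2006, when Varga discovered the injury — not on the September 14, 2005 date of the underlying act.
Adding the 8 months base period to November 20, 2006 gives a deadline of July 20, 2007, before any tolling.
Because the automatic bankruptcy stay ran from April 28, 2007 to December 23, 2007, the deadline is extended by 239 days to March 15, 2008.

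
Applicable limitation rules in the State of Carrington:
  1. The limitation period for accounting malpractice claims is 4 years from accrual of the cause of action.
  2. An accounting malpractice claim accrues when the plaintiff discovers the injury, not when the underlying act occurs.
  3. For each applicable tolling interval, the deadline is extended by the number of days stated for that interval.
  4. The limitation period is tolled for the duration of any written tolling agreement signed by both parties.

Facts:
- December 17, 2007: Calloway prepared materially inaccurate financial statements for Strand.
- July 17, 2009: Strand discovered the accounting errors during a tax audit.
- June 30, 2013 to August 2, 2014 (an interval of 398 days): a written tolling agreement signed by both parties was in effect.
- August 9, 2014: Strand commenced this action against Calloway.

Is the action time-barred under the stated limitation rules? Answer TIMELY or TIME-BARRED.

TIMELY

Accrual is tied to discovery, so the period began on July 17, 2009 rather than on December 17, 2007 when the act occurred.
The untolled deadline — 4 years after July 17, 2009 — is July 17, 2013.
The period was tolled for 398 days by the written tolling agreement (June 30, 2013 to August 2, 2014), pushing the deadline to August 19, 2014.
Filing on August 9, 2014 beat the August 19, 2014 deadline — the action is timely.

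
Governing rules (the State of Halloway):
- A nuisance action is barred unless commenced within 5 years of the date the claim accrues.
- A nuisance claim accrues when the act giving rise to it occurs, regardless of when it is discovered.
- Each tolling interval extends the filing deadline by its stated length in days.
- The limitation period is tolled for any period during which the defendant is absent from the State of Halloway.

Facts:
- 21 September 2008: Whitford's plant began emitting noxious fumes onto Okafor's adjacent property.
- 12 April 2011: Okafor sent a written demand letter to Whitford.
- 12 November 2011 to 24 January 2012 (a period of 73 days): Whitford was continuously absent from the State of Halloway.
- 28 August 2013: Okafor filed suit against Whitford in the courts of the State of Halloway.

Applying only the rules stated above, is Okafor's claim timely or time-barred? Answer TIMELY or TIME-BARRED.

The limitation period began to run on 21 September 2008.
Adding the 5 years base period to 21 September 2008 gives a deadline of 21 September 2013, before any tolling.
Because the defendant's absence from the jurisdiction ran from 12 November 2011 to 24 January 2012, the deadline is extended by 73 days to 3 December 2013.
None of the other events listed affects the running of the period under the stated rules.
Okafor filed on 28 August 2013, before the 3 December 2013 deadline, so the action is timely.

TIMELY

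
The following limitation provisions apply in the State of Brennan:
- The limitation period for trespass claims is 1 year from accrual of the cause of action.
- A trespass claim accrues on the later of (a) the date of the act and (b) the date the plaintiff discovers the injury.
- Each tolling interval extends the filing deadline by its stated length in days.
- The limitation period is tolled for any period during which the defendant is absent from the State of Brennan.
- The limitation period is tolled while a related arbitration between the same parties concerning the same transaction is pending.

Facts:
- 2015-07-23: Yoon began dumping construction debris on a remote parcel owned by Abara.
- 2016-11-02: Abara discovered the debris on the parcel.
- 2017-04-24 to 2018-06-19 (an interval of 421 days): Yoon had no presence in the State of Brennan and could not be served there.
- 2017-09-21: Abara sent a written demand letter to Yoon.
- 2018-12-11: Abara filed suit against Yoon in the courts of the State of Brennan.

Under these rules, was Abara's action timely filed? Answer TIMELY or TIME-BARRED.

Because discovery on 2016-11-02 post-dates the 2015-07-23 act, accrual under the later-of rule falls on 2016-11-02.
Adding the 1 year base period to 2016-11-02 gives a deadline of 2017-11-02, before any tolling.
The defendant's absence from the jurisdiction from 2017-04-24 to 2018-06-19 tolled the period for 421 days, extending the deadline to 2018-12-28.
The other events in the timeline have no effect on the limitation period under the stated rules.
Filing on 2018-12-11 beat the 2018-12-28 deadline — the action is timely.

TIMELY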